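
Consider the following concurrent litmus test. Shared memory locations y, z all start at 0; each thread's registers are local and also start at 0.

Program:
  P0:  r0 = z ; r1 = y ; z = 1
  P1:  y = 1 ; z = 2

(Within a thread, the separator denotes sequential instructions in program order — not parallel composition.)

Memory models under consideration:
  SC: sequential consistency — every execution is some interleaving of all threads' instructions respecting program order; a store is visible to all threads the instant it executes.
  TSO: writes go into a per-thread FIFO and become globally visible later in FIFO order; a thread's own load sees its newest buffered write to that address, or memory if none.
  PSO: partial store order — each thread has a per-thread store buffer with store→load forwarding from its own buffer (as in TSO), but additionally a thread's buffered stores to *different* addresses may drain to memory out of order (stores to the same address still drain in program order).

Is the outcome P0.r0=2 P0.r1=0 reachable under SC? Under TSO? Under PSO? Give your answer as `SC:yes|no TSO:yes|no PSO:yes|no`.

SC:no TSO:no PSO:yes

outcome vector order: (P0.r0,P0.r1)
[SC] allowed = {(0,0) (0,1) (2,1)}
[TSO] allowed = {(0,0) (0,1) (2,1)}
[PSO] allowed = {(0,0) (0,1) (2,0) (2,1)}
target (2,0) ∈ {PSO}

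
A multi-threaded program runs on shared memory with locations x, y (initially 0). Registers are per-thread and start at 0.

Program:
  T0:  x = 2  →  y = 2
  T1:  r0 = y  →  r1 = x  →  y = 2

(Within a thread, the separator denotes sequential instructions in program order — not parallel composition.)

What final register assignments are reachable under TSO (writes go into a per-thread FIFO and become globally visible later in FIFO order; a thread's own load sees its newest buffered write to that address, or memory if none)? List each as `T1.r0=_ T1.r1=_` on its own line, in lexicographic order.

T1.r0=0 T1.r1=0
T1.r0=0 T1.r1=2
T1.r0=2 T1.r1=2

outcome vector order: (T1.r0,T1.r1)
|TSO outcomes| = 3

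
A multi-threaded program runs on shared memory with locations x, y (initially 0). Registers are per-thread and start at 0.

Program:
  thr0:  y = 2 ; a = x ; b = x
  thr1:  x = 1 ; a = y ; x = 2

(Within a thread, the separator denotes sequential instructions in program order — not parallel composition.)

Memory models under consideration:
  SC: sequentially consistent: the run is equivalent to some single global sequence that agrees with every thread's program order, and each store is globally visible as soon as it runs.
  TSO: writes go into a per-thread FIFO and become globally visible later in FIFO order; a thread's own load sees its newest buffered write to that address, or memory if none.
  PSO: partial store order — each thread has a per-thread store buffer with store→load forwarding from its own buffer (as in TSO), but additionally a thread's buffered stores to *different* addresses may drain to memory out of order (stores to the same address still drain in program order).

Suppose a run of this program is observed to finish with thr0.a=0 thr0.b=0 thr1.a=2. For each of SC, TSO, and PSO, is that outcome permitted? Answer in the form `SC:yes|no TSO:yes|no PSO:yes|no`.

outcome vector order: (thr0.a,thr0.b,thr1.a)
[SC] allowed = {<0 0 2>, <0 1 2>, <0 2 2>, <1 1 0>, <1 1 2>, <1 2 0>, <1 2 2>, <2 2 0>, <2 2 2>}
[TSO] allowed = {<0 0 0>, <0 0 2>, <0 1 0>, <0 1 2>, <0 2 0>, <0 2 2>, <1 1 0>, <1 1 2>, <1 2 0>, <1 2 2>, <2 2 0>, <2 2 2>}
[PSO] allowed = {<0 0 0>, <0 0 2>, <0 1 0>, <0 1 2>, <0 2 0>, <0 2 2>, <1 1 0>, <1 1 2>, <1 2 0>, <1 2 2>, <2 2 0>, <2 2 2>}
target <0 0 2> ∈ {SC,TSO,PSO}

SC:yes TSO:yes PSO:yes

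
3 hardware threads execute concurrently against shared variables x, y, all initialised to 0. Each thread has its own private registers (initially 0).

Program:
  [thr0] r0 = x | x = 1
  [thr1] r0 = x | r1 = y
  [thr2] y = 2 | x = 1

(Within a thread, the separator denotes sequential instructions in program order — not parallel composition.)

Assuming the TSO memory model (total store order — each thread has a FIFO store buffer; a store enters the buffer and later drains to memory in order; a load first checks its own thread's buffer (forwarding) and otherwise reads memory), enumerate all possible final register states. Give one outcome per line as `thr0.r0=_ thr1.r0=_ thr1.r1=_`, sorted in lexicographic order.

outcome vector order: (thr0.r0,thr1.r0,thr1.r1)
|TSO outcomes| = 7

thr0.r0=0 thr1.r0=0 thr1.r1=0
thr0.r0=0 thr1.r0=0 thr1.r1=2
thr0.r0=0 thr1.r0=1 thr1.r1=0
thr0.r0=0 thr1.r0=1 thr1.r1=2
thr0.r0=1 thr1.r0=0 thr1.r1=0
thr0.r0=1 thr1.r0=0 thr1.r1=2
thr0.r0=1 thr1.r0=1 thr1.r1=2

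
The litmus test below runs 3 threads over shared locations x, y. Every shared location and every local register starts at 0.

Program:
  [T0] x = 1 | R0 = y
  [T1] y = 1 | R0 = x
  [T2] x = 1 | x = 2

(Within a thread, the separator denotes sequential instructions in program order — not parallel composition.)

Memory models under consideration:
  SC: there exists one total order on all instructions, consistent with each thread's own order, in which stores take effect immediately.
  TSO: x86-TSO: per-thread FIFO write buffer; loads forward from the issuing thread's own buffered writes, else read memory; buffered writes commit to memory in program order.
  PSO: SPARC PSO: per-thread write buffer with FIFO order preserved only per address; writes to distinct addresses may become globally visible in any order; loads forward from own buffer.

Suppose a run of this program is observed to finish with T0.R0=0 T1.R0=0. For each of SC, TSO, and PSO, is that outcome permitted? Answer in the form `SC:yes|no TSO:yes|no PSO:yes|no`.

outcome vector order: (T0.R0,T1.R0)
SC (5): (0,1) (0,2) (1,0) (1,1) (1,2)
TSO (6): (0,0) (0,1) (0,2) (1,0) (1,1) (1,2)
PSO (6): (0,0) (0,1) (0,2) (1,0) (1,1) (1,2)
target (0,0) ∈ {TSO,PSO}

SC:no TSO:yes PSO:yes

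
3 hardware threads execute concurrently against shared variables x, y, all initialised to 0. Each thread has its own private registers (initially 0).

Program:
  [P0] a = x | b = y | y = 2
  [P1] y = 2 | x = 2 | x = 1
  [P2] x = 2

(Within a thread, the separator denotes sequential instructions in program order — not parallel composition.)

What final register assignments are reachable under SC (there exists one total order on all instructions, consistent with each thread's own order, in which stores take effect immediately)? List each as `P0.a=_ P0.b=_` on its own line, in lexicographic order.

outcome vector order: (P0.a,P0.b)
|SC outcomes| = 5

P0.a=0 P0.b=0
P0.a=0 P0.b=2
P0.a=1 P0.b=2
P0.a=2 P0.b=0
P0.a=2 P0.b=2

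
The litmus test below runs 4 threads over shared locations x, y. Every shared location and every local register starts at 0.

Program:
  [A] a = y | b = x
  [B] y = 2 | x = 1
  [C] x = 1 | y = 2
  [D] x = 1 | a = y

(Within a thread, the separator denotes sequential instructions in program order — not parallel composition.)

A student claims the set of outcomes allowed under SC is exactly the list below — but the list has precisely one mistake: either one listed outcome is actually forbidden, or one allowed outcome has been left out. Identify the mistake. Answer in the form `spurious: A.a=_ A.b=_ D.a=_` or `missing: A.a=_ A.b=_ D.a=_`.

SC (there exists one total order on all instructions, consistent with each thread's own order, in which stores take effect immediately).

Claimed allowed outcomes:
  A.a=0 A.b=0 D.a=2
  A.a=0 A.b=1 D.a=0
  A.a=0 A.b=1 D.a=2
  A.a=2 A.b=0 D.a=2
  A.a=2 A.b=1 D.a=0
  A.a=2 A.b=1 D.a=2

missing: A.a=0 A.b=0 D.a=0

outcome vector order: (A.a,A.b,D.a)
[SC] allowed = {(0,0,0); (0,0,2); (0,1,0); (0,1,2); (2,0,2); (2,1,0); (2,1,2)}
SC∖claimed = {(0,0,0)}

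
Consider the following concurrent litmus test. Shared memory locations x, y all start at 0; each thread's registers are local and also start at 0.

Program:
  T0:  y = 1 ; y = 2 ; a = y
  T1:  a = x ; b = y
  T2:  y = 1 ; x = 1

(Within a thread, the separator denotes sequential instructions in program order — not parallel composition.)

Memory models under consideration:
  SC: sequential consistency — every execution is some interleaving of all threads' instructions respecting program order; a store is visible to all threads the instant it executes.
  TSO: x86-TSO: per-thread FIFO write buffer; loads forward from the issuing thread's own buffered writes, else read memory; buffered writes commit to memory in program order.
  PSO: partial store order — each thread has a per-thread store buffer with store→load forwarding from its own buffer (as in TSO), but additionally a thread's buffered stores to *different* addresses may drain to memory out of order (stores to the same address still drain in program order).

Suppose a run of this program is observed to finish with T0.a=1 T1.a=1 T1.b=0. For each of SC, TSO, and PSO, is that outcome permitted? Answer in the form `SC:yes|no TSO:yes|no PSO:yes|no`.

SC:no TSO:no PSO:yes

outcome vector order: (T0.a,T1.a,T1.b)
SC (9): 1/0/0 1/0/1 1/0/2 1/1/1 2/0/0 2/0/1 2/0/2 2/1/1 2/1/2
TSO (9): 1/0/0 1/0/1 1/0/2 1/1/1 2/0/0 2/0/1 2/0/2 2/1/1 2/1/2
PSO (12): 1/0/0 1/0/1 1/0/2 1/1/0 1/1/1 1/1/2 2/0/0 2/0/1 2/0/2 2/1/0 2/1/1 2/1/2
target 1/1/0 ∈ {PSO}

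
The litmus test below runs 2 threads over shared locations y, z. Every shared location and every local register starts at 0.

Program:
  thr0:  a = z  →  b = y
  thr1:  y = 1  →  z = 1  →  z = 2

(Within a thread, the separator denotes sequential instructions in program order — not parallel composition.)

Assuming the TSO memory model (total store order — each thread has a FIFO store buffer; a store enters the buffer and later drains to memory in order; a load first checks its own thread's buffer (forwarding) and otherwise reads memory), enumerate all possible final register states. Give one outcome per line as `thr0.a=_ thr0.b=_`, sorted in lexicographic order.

thr0.a=0 thr0.b=0
thr0.a=0 thr0.b=1
thr0.a=1 thr0.b=1
thr0.a=2 thr0.b=1

outcome vector order: (thr0.a,thr0.b)
|TSO outcomes| = 4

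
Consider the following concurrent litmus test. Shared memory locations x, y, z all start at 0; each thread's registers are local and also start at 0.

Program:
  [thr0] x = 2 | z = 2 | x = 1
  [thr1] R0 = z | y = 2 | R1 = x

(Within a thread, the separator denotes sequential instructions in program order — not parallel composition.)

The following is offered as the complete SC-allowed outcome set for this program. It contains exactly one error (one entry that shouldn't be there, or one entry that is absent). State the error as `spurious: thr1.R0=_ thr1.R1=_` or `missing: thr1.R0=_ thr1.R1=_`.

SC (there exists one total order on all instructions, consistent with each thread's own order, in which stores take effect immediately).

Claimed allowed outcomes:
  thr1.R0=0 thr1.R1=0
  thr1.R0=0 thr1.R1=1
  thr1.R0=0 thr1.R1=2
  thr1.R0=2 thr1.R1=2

missing: thr1.R0=2 thr1.R1=1

outcome vector order: (thr1.R0,thr1.R1)
SC: 5 outcomes — {<0 0> <0 1> <0 2> <2 1> <2 2>}
SC∖claimed = {<2 1>}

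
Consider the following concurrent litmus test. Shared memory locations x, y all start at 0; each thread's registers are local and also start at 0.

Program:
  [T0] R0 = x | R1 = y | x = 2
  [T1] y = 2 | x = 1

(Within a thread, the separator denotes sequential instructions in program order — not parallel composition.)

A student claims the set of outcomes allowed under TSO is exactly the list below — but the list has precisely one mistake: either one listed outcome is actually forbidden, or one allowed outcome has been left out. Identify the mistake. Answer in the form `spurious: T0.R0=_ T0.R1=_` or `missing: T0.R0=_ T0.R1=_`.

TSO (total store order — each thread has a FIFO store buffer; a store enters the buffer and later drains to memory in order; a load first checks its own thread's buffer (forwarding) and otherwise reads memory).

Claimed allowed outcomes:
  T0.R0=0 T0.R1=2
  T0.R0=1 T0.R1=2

outcome vector order: (T0.R0,T0.R1)
[TSO] allowed = {<0 0> <0 2> <1 2>}
TSO∖claimed = {<0 0>}

missing: T0.R0=0 T0.R1=0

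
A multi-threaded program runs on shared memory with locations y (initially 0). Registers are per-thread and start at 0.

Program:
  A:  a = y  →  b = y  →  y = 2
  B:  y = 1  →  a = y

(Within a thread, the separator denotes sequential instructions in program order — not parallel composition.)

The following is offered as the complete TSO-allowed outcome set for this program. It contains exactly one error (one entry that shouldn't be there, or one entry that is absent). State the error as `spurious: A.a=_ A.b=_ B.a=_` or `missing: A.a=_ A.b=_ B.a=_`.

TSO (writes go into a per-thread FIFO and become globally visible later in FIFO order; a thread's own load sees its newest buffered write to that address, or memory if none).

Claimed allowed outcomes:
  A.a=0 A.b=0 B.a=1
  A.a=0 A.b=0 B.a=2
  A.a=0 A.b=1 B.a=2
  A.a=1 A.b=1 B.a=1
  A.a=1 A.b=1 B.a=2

outcome vector order: (A.a,A.b,B.a)
[TSO] allowed = {0/0/1 0/0/2 0/1/1 0/1/2 1/1/1 1/1/2}
TSO∖claimed = {0/1/1}

missing: A.a=0 A.b=1 B.a=1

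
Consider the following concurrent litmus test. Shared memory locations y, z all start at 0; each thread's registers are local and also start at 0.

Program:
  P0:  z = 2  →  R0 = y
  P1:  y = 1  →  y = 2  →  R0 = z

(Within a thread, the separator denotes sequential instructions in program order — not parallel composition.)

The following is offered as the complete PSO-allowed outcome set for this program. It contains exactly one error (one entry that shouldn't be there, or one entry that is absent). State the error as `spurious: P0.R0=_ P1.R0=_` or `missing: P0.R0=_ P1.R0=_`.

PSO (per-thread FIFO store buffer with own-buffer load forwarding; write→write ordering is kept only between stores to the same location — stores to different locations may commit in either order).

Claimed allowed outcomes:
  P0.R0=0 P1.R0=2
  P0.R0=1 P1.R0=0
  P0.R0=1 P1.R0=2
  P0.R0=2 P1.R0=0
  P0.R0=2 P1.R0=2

missing: P0.R0=0 P1.R0=0

outcome vector order: (P0.R0,P1.R0)
under PSO → 00, 02, 10, 12, 20, 22
PSO∖claimed = {00}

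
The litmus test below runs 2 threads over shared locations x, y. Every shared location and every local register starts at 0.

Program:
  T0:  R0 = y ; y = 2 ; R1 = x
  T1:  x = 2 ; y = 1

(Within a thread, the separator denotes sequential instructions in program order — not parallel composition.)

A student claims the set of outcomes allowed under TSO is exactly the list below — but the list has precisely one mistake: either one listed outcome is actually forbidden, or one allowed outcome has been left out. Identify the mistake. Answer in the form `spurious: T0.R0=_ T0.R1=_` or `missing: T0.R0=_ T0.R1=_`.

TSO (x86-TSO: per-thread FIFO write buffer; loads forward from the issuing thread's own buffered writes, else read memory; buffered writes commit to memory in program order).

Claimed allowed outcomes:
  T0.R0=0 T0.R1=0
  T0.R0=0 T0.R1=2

outcome vector order: (T0.R0,T0.R1)
[TSO] allowed = {<0 0>; <0 2>; <1 2>}
TSO∖claimed = {<1 2>}

missing: T0.R0=1 T0.R1=2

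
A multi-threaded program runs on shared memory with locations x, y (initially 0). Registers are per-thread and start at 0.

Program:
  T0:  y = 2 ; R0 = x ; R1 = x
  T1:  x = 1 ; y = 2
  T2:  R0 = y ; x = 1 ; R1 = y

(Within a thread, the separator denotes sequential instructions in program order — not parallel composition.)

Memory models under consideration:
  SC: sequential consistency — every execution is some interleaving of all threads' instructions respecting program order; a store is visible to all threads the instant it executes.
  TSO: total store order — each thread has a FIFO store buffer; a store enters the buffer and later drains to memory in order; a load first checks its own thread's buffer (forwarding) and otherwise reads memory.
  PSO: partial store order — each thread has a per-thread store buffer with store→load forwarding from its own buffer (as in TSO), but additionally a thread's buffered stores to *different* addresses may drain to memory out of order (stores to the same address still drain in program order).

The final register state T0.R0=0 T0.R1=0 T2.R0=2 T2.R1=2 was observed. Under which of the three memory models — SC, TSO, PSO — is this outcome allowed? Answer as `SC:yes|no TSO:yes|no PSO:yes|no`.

SC:yes TSO:yes PSO:yes

outcome vector order: (T0.R0,T0.R1,T2.R0,T2.R1)
under SC → <0 0 0 2>; <0 0 2 2>; <0 1 0 2>; <0 1 2 2>; <1 1 0 0>; <1 1 0 2>; <1 1 2 2>
under TSO → <0 0 0 0>; <0 0 0 2>; <0 0 2 2>; <0 1 0 0>; <0 1 0 2>; <0 1 2 2>; <1 1 0 0>; <1 1 0 2>; <1 1 2 2>
under PSO → <0 0 0 0>; <0 0 0 2>; <0 0 2 2>; <0 1 0 0>; <0 1 0 2>; <0 1 2 2>; <1 1 0 0>; <1 1 0 2>; <1 1 2 2>
target <0 0 2 2> ∈ {SC,TSO,PSO}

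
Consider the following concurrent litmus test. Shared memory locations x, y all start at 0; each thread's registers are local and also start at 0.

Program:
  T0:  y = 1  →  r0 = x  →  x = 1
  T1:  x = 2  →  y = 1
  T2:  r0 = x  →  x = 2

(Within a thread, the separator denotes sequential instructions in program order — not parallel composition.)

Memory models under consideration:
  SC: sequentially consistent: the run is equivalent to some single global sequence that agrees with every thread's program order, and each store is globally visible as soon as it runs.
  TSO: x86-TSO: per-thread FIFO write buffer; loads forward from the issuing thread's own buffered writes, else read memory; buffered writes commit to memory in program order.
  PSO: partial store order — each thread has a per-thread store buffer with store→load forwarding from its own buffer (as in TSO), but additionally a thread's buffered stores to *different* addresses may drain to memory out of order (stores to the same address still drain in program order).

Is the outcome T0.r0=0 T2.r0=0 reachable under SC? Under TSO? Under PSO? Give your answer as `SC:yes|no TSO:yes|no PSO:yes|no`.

outcome vector order: (T0.r0,T2.r0)
under SC → (0,0) (0,1) (0,2) (2,0) (2,1) (2,2)
under TSO → (0,0) (0,1) (0,2) (2,0) (2,1) (2,2)
under PSO → (0,0) (0,1) (0,2) (2,0) (2,1) (2,2)
target (0,0) ∈ {SC,TSO,PSO}

SC:yes TSO:yes PSO:yes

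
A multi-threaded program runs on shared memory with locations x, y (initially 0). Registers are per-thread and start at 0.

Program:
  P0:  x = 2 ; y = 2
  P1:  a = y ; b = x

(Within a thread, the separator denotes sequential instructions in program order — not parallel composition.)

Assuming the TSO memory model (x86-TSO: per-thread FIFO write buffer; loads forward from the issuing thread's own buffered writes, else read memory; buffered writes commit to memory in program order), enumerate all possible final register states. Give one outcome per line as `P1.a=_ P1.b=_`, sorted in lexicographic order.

outcome vector order: (P1.a,P1.b)
|TSO outcomes| = 3

P1.a=0 P1.b=0
P1.a=0 P1.b=2
P1.a=2 P1.b=2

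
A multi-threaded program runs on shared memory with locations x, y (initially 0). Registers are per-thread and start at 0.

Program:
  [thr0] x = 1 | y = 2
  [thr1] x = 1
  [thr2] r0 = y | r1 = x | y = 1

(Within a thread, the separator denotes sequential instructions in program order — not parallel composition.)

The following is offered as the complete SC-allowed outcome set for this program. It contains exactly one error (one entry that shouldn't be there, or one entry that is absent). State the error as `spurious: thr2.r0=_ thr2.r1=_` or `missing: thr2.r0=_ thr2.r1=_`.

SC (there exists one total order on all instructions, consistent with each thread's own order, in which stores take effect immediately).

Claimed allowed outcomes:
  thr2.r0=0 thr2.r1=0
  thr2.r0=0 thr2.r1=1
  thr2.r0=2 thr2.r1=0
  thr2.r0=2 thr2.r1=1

spurious: thr2.r0=2 thr2.r1=0

outcome vector order: (thr2.r0,thr2.r1)
under SC → 00; 01; 21
claimed∖SC = {20}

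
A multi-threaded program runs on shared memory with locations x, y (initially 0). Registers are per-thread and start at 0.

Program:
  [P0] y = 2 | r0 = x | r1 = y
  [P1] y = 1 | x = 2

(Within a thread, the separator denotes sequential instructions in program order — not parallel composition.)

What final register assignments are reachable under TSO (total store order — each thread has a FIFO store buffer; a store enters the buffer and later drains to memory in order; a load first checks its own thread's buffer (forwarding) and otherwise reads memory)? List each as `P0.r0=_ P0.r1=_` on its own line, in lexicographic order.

P0.r0=0 P0.r1=1
P0.r0=0 P0.r1=2
P0.r0=2 P0.r1=1
P0.r0=2 P0.r1=2

outcome vector order: (P0.r0,P0.r1)
|TSO outcomes| = 4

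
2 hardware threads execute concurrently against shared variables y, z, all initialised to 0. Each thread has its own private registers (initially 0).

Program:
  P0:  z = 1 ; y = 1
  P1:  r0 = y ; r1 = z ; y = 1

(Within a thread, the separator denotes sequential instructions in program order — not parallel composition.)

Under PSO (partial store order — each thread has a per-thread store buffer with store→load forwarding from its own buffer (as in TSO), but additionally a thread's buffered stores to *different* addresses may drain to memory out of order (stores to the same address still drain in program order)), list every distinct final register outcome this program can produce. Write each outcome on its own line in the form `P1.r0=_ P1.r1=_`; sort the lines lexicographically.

outcome vector order: (P1.r0,P1.r1)
|PSO outcomes| = 4

P1.r0=0 P1.r1=0
P1.r0=0 P1.r1=1
P1.r0=1 P1.r1=0
P1.r0=1 P1.r1=1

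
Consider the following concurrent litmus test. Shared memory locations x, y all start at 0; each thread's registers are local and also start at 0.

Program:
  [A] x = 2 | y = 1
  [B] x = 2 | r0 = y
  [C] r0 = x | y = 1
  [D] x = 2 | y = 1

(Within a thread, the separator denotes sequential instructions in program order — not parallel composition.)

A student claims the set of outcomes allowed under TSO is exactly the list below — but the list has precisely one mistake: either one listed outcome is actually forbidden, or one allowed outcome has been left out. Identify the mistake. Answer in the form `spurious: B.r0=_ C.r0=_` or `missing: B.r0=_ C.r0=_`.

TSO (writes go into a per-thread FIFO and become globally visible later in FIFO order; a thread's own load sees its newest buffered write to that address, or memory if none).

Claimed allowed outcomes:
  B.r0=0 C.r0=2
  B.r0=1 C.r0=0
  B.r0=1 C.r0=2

outcome vector order: (B.r0,C.r0)
TSO (4): 0/0, 0/2, 1/0, 1/2
TSO∖claimed = {0/0}

missing: B.r0=0 C.r0=0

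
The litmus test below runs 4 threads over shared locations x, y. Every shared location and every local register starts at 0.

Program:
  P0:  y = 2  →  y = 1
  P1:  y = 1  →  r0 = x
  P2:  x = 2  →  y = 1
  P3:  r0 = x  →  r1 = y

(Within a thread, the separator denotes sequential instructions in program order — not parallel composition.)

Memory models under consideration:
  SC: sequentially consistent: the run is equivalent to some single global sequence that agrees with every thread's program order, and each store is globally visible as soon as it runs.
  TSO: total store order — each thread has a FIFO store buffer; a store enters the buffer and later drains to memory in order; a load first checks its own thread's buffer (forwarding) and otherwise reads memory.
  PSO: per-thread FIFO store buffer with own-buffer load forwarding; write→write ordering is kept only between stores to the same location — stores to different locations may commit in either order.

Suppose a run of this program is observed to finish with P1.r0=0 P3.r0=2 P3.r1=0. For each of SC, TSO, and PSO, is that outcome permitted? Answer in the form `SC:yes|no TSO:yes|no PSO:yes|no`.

SC:no TSO:yes PSO:yes

outcome vector order: (P1.r0,P3.r0,P3.r1)
[SC] allowed = {0/0/0; 0/0/1; 0/0/2; 0/2/1; 0/2/2; 2/0/0; 2/0/1; 2/0/2; 2/2/0; 2/2/1; 2/2/2}
[TSO] allowed = {0/0/0; 0/0/1; 0/0/2; 0/2/0; 0/2/1; 0/2/2; 2/0/0; 2/0/1; 2/0/2; 2/2/0; 2/2/1; 2/2/2}
[PSO] allowed = {0/0/0; 0/0/1; 0/0/2; 0/2/0; 0/2/1; 0/2/2; 2/0/0; 2/0/1; 2/0/2; 2/2/0; 2/2/1; 2/2/2}
target 0/2/0 ∈ {TSO,PSO}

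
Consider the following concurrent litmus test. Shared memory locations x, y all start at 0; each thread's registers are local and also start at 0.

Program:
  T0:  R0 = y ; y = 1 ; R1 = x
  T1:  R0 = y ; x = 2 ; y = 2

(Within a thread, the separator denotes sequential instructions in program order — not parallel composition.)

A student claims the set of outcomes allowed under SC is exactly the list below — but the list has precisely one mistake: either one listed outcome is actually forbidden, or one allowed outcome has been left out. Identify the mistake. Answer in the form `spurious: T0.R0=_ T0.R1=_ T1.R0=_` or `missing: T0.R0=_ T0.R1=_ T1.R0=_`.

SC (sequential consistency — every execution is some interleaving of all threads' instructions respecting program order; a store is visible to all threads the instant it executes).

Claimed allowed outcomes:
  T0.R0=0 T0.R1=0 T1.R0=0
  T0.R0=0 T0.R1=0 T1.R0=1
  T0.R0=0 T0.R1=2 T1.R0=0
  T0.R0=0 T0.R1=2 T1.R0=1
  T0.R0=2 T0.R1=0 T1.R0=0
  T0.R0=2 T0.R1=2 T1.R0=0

outcome vector order: (T0.R0,T0.R1,T1.R0)
SC: 5 outcomes — {000 001 020 021 220}
claimed∖SC = {200}

spurious: T0.R0=2 T0.R1=0 T1.R0=0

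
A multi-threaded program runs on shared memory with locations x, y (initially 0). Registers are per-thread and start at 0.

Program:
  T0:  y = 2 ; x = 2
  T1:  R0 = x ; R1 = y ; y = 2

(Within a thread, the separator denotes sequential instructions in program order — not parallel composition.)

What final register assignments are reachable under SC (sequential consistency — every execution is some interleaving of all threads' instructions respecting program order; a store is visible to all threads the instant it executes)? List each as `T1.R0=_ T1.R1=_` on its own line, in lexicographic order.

outcome vector order: (T1.R0,T1.R1)
|SC outcomes| = 3

T1.R0=0 T1.R1=0
T1.R0=0 T1.R1=2
T1.R0=2 T1.R1=2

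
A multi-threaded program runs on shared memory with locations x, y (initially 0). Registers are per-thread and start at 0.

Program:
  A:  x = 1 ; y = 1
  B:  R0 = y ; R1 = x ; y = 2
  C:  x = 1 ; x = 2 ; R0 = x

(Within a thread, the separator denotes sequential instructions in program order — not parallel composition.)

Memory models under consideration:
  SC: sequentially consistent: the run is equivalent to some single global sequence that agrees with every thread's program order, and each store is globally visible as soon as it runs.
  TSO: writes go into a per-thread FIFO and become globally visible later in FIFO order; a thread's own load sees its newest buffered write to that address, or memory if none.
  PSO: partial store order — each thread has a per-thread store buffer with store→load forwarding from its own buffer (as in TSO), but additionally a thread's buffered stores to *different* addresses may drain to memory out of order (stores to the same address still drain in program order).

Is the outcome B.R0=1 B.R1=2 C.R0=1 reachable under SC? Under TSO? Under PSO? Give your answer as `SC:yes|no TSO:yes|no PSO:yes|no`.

outcome vector order: (B.R0,B.R1,C.R0)
SC: 9 outcomes — {001 002 011 012 021 022 111 112 122}
TSO: 9 outcomes — {001 002 011 012 021 022 111 112 122}
PSO: 12 outcomes — {001 002 011 012 021 022 101 102 111 112 121 122}
target 121 ∈ {PSO}

SC:no TSO:no PSO:yes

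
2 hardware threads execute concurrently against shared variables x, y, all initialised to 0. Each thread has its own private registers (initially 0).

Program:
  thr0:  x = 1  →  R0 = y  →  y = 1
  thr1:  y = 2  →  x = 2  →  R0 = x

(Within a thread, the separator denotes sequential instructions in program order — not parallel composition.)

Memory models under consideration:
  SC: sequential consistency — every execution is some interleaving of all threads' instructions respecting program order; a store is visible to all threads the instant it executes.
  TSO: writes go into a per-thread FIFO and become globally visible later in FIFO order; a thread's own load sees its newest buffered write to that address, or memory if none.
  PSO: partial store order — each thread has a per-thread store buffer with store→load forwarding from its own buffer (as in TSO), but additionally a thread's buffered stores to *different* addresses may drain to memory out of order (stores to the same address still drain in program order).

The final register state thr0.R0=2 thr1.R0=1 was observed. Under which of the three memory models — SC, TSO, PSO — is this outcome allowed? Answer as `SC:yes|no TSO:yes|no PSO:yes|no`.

outcome vector order: (thr0.R0,thr1.R0)
SC (3): (0,2); (2,1); (2,2)
TSO (4): (0,1); (0,2); (2,1); (2,2)
PSO (4): (0,1); (0,2); (2,1); (2,2)
target (2,1) ∈ {SC,TSO,PSO}

SC:yes TSO:yes PSO:yes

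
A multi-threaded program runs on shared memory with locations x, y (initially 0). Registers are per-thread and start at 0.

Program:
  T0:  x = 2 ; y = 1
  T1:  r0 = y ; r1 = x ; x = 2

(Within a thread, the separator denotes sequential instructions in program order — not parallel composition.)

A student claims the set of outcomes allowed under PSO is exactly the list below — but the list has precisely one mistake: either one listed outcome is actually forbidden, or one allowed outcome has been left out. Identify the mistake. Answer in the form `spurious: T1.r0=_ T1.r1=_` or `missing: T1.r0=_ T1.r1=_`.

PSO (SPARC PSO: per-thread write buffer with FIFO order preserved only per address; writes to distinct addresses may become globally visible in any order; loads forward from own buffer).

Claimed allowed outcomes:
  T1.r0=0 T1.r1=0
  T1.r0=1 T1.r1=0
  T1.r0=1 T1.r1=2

outcome vector order: (T1.r0,T1.r1)
PSO: 4 outcomes — {00 02 10 12}
PSO∖claimed = {02}

missing: T1.r0=0 T1.r1=2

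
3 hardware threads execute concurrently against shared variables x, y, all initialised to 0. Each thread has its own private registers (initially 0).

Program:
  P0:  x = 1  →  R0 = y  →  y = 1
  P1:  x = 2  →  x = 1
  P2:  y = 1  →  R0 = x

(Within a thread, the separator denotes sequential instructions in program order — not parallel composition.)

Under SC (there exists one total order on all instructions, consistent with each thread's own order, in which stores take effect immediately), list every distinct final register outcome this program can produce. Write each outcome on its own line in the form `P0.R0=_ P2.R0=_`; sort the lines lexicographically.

P0.R0=0 P2.R0=1
P0.R0=0 P2.R0=2
P0.R0=1 P2.R0=0
P0.R0=1 P2.R0=1
P0.R0=1 P2.R0=2

outcome vector order: (P0.R0,P2.R0)
|SC outcomes| = 5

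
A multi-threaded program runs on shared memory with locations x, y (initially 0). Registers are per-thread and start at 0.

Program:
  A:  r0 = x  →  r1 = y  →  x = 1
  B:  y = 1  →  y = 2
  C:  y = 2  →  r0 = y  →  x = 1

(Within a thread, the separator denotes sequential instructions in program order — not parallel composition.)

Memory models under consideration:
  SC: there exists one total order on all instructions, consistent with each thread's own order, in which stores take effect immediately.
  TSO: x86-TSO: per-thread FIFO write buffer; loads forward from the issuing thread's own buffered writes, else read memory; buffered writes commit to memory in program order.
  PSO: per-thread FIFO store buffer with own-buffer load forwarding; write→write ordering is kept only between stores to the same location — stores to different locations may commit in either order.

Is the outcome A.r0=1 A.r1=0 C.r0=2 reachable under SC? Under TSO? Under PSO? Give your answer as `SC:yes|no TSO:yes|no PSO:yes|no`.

outcome vector order: (A.r0,A.r1,C.r0)
[SC] allowed = {(0,0,1); (0,0,2); (0,1,1); (0,1,2); (0,2,1); (0,2,2); (1,1,1); (1,1,2); (1,2,1); (1,2,2)}
[TSO] allowed = {(0,0,1); (0,0,2); (0,1,1); (0,1,2); (0,2,1); (0,2,2); (1,1,1); (1,1,2); (1,2,1); (1,2,2)}
[PSO] allowed = {(0,0,1); (0,0,2); (0,1,1); (0,1,2); (0,2,1); (0,2,2); (1,0,2); (1,1,1); (1,1,2); (1,2,1); (1,2,2)}
target (1,0,2) ∈ {PSO}

SC:no TSO:no PSO:yes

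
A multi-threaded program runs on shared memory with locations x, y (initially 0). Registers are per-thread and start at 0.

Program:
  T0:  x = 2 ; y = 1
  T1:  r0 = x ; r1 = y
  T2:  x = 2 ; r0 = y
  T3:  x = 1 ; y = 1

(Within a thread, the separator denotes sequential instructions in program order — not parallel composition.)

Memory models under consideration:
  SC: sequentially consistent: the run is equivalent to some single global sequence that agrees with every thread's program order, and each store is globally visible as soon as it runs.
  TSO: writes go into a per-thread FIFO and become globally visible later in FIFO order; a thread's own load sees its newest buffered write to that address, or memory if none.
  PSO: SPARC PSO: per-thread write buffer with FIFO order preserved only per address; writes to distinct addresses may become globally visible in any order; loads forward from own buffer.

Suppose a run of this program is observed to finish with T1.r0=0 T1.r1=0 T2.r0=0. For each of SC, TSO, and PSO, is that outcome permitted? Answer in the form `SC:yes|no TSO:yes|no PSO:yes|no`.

outcome vector order: (T1.r0,T1.r1,T2.r0)
SC: 12 outcomes — {(0,0,0) (0,0,1) (0,1,0) (0,1,1) (1,0,0) (1,0,1) (1,1,0) (1,1,1) (2,0,0) (2,0,1) (2,1,0) (2,1,1)}
TSO: 12 outcomes — {(0,0,0) (0,0,1) (0,1,0) (0,1,1) (1,0,0) (1,0,1) (1,1,0) (1,1,1) (2,0,0) (2,0,1) (2,1,0) (2,1,1)}
PSO: 12 outcomes — {(0,0,0) (0,0,1) (0,1,0) (0,1,1) (1,0,0) (1,0,1) (1,1,0) (1,1,1) (2,0,0) (2,0,1) (2,1,0) (2,1,1)}
target (0,0,0) ∈ {SC,TSO,PSO}

SC:yes TSO:yes PSO:yes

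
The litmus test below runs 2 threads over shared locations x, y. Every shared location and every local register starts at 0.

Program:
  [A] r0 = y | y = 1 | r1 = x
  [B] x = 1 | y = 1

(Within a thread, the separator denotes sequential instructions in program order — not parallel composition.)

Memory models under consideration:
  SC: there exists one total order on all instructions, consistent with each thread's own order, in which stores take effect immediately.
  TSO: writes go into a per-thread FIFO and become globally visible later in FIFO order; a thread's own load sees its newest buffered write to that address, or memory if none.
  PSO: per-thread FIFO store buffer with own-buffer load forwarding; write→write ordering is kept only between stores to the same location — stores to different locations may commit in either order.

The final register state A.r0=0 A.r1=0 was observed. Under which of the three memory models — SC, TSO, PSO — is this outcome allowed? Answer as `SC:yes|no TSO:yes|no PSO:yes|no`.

SC:yes TSO:yes PSO:yes

outcome vector order: (A.r0,A.r1)
SC (3): (0,0) (0,1) (1,1)
TSO (3): (0,0) (0,1) (1,1)
PSO (4): (0,0) (0,1) (1,0) (1,1)
target (0,0) ∈ {SC,TSO,PSO}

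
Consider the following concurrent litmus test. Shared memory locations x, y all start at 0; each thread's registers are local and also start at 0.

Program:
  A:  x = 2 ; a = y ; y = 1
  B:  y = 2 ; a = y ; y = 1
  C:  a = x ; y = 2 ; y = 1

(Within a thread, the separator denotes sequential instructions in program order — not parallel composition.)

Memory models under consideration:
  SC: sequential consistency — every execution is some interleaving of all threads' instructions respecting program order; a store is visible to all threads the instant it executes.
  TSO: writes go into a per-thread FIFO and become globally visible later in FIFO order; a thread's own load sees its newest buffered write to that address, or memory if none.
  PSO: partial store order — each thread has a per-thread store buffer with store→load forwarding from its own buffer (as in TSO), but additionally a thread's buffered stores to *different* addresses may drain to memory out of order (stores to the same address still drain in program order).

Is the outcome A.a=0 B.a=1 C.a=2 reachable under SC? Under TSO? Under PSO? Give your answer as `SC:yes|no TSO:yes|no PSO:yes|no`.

SC:yes TSO:yes PSO:yes

outcome vector order: (A.a,B.a,C.a)
[SC] allowed = {(0,1,0); (0,1,2); (0,2,0); (0,2,2); (1,1,0); (1,1,2); (1,2,0); (1,2,2); (2,1,0); (2,1,2); (2,2,0); (2,2,2)}
[TSO] allowed = {(0,1,0); (0,1,2); (0,2,0); (0,2,2); (1,1,0); (1,1,2); (1,2,0); (1,2,2); (2,1,0); (2,1,2); (2,2,0); (2,2,2)}
[PSO] allowed = {(0,1,0); (0,1,2); (0,2,0); (0,2,2); (1,1,0); (1,1,2); (1,2,0); (1,2,2); (2,1,0); (2,1,2); (2,2,0); (2,2,2)}
target (0,1,2) ∈ {SC,TSO,PSO}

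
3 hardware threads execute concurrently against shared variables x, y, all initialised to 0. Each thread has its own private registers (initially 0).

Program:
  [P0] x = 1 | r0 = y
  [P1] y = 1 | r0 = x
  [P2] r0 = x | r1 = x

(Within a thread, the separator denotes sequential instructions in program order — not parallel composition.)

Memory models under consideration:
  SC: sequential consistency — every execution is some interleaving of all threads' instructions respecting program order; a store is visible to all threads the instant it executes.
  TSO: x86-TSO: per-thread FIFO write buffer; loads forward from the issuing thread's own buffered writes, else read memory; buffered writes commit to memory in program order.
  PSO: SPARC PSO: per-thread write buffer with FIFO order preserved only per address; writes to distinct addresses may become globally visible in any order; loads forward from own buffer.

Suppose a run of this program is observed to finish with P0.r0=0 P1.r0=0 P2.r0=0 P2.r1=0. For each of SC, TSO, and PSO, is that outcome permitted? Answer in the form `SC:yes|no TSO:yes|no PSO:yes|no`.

outcome vector order: (P0.r0,P1.r0,P2.r0,P2.r1)
under SC → 0100, 0101, 0111, 1000, 1001, 1011, 1100, 1101, 1111
under TSO → 0000, 0001, 0011, 0100, 0101, 0111, 1000, 1001, 1011, 1100, 1101, 1111
under PSO → 0000, 0001, 0011, 0100, 0101, 0111, 1000, 1001, 1011, 1100, 1101, 1111
target 0000 ∈ {TSO,PSO}

SC:no TSO:yes PSO:yes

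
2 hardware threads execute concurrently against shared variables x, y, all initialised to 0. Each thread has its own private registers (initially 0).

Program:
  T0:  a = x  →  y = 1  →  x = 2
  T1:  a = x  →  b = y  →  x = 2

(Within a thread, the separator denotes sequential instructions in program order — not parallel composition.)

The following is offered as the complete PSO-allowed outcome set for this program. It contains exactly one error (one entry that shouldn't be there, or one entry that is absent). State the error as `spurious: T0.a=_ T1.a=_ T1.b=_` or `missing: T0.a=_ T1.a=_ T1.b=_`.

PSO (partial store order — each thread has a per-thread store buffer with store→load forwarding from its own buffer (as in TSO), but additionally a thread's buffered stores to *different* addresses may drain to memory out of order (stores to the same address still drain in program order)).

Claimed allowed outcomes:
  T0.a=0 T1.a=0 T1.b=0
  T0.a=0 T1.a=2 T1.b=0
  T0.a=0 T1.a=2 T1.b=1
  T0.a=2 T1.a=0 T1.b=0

missing: T0.a=0 T1.a=0 T1.b=1

outcome vector order: (T0.a,T1.a,T1.b)
[PSO] allowed = {(0,0,0), (0,0,1), (0,2,0), (0,2,1), (2,0,0)}
PSO∖claimed = {(0,0,1)}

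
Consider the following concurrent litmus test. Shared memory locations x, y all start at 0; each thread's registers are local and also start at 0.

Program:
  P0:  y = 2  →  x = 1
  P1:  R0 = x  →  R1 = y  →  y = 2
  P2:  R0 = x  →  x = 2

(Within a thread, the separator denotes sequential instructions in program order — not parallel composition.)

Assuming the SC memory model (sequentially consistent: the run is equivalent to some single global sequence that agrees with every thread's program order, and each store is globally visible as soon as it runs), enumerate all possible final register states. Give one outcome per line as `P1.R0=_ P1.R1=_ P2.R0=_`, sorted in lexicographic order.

outcome vector order: (P1.R0,P1.R1,P2.R0)
|SC outcomes| = 9

P1.R0=0 P1.R1=0 P2.R0=0
P1.R0=0 P1.R1=0 P2.R0=1
P1.R0=0 P1.R1=2 P2.R0=0
P1.R0=0 P1.R1=2 P2.R0=1
P1.R0=1 P1.R1=2 P2.R0=0
P1.R0=1 P1.R1=2 P2.R0=1
P1.R0=2 P1.R1=0 P2.R0=0
P1.R0=2 P1.R1=2 P2.R0=0
P1.R0=2 P1.R1=2 P2.R0=1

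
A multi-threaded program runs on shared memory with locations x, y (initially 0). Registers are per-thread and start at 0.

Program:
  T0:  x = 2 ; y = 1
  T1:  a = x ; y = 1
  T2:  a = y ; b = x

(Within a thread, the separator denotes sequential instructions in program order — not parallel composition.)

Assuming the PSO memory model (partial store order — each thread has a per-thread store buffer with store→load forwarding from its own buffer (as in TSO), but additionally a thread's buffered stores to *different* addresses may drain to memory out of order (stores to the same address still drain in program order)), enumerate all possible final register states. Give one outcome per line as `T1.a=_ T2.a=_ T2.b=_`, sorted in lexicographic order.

outcome vector order: (T1.a,T2.a,T2.b)
|PSO outcomes| = 8

T1.a=0 T2.a=0 T2.b=0
T1.a=0 T2.a=0 T2.b=2
T1.a=0 T2.a=1 T2.b=0
T1.a=0 T2.a=1 T2.b=2
T1.a=2 T2.a=0 T2.b=0
T1.a=2 T2.a=0 T2.b=2
T1.a=2 T2.a=1 T2.b=0
T1.a=2 T2.a=1 T2.b=2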